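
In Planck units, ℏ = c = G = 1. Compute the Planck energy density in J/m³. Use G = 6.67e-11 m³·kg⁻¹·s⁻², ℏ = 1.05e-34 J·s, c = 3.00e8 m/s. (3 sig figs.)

Dimensional analysis gives u_P = c⁷/(ℏG²).
  = 2.19e59 / 4.67e-55
  = 4.68e113 J/m³

4.68e113 J/m³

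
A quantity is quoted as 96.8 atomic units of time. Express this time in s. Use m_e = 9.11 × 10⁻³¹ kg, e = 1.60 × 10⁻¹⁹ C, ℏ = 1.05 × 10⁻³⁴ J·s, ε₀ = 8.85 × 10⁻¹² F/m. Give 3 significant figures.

One atomic unit of time: τ_au = (4πε₀)²ℏ³/(m_e e⁴) = 2.40 × 10⁻¹⁷ s.
96.8 × 2.40 × 10⁻¹⁷ s = 2.32 × 10⁻¹⁵ s

2.32 × 10⁻¹⁵ s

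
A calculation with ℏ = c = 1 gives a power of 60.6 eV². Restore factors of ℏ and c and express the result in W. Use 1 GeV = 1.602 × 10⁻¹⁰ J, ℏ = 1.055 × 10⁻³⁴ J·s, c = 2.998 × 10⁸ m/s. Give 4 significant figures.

0.01474 W

Power is [E]/[T] = [E]²/ℏ.
1 GeV² → 1/ℏ × (1 GeV in J)² = 2.433 × 10¹⁴ W.
Convert the energy scale: 60.6 eV² = 6.06 × 10⁻¹⁷ GeV².
Result: 6.06 × 10⁻¹⁷ × 2.433 × 10¹⁴ = 0.01474 W.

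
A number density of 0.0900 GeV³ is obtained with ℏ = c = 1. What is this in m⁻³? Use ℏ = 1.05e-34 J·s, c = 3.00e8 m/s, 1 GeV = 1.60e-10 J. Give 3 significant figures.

Number density is [L]⁻³ = [E]³/(ℏc)³.
1 GeV³ → 1/(ℏc)³ × (1 GeV in J)³ = 1.31e47 m⁻³.
Result: 0.0900 × 1.31e47 = 1.18e46 m⁻³.

1.18e46 m⁻³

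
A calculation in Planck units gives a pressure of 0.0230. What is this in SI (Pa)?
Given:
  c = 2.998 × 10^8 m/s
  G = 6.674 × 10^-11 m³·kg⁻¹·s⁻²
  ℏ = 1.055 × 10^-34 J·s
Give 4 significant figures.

One Planck pressure: p_P = c⁷/(ℏG²) = 4.632 × 10^113 Pa.
0.0230 × 4.632 × 10^113 Pa = 1.065 × 10^112 Pa

1.065 × 10^112 Pa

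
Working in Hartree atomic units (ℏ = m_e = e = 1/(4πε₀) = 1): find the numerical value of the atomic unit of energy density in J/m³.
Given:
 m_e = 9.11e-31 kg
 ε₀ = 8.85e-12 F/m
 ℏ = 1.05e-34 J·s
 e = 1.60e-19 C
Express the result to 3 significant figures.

3.01e13 J/m³

Dimensional analysis gives u_au = E_h/a₀³ = m_e⁴e¹⁰/((4πε₀)⁵ℏ⁸).
E_h = 4.38e-18 J
a₀ = 5.26e-11 m
E_h/a₀³ = 3.01e13 J/m³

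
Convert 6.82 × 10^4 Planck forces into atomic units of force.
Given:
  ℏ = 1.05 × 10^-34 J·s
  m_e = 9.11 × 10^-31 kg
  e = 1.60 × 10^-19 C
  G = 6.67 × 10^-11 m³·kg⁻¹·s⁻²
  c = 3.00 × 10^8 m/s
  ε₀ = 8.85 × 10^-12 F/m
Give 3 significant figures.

9.94 × 10^55

Planck force: F_P = c⁴/G = 1.21 × 10^44 N
atomic unit of force: F_au = E_h/a₀ = m_e²e⁶/((4πε₀)³ℏ⁴) = 8.33 × 10^-8 N
6.82 × 10^4 × 1.21 × 10^44 / 8.33 × 10^-8 = 9.94 × 10^55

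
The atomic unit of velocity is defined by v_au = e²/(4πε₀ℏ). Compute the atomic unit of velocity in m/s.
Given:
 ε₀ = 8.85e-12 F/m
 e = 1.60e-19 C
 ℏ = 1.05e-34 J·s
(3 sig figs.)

v_au = e²/(4πε₀ℏ)
  = 2.56e-38 / 1.17e-44
  = 2.19e6 m/s

2.19e6 m/s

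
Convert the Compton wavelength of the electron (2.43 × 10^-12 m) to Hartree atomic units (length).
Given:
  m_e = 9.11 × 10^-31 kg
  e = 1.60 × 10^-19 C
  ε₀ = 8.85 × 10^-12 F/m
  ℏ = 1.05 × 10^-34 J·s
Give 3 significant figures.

Bohr radius: a₀ = 4πε₀ℏ²/(m_e e²) = 5.26 × 10^-11 m.
2.43 × 10^-12 / 5.26 × 10^-11 = 0.0462

0.0462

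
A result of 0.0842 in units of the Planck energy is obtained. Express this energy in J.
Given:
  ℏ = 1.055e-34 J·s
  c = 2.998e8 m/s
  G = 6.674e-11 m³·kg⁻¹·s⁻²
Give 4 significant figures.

One Planck energy: E_P = √(ℏc⁵/G) = 1.957e9 J.
0.0842 × 1.957e9 J = 1.647e8 J

1.647e8 J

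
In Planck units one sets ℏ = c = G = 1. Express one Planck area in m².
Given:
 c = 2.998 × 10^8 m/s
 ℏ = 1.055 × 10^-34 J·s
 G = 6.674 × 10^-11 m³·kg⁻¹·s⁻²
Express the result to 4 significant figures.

2.613 × 10^-70 m²

A_P = ℏG/c³
  = 7.041 × 10^-45 / 2.695 × 10^25
  = 2.613 × 10^-70 m²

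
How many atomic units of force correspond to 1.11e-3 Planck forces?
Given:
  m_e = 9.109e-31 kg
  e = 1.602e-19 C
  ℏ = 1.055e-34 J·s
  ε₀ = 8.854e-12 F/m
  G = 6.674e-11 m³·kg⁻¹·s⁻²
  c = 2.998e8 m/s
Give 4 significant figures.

1.635e48

Planck force: F_P = c⁴/G = 1.210e44 N
atomic unit of force: F_au = E_h/a₀ = m_e²e⁶/((4πε₀)³ℏ⁴) = 8.220e-8 N
1.11e-3 × 1.210e44 / 8.220e-8 = 1.635e48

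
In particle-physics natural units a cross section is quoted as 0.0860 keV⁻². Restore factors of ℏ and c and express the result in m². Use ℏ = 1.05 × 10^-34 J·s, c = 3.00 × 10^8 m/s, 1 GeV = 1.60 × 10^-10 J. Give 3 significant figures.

Area is [L]² = [E]⁻²·(ℏc)²; restore (ℏc)².
1 GeV⁻² → (ℏc)² × (1 GeV in J)⁻² = 3.88 × 10^-32 m².
Convert the energy scale: 0.0860 keV⁻² = 8.60 × 10^10 GeV⁻².
Result: 8.60 × 10^10 × 3.88 × 10^-32 = 3.33 × 10^-21 m².

3.33 × 10^-21 m²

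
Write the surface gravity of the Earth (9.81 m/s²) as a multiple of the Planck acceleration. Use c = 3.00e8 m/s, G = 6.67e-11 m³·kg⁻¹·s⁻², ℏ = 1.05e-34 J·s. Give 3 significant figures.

1.76e-51

Planck acceleration: a_P = √(c⁷/(ℏG)) = 5.59e51 m/s².
9.81 / 5.59e51 = 1.76e-51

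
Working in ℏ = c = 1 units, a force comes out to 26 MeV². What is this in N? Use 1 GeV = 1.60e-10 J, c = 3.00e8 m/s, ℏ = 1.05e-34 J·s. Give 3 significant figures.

21.1 N

Force is [E]/[L] = [E]²/(ℏc); restore (ℏc)⁻¹.
1 GeV² → 1/(ℏc) × (1 GeV in J)² = 8.13e5 N.
Convert the energy scale: 26 MeV² = 2.60e-5 GeV².
Result: 2.60e-5 × 8.13e5 = 21.1 N.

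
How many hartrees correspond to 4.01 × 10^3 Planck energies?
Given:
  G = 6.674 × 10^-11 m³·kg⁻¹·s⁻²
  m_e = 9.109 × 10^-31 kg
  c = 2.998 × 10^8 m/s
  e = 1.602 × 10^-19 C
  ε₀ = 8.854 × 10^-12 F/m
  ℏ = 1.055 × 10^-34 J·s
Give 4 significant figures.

Planck energy: E_P = √(ℏc⁵/G) = 1.957 × 10^9 J
hartree: E_h = m_e e⁴/(4πε₀ℏ)² = 4.354 × 10^-18 J
4.01 × 10^3 × 1.957 × 10^9 / 4.354 × 10^-18 = 1.802 × 10^30

1.802 × 10^30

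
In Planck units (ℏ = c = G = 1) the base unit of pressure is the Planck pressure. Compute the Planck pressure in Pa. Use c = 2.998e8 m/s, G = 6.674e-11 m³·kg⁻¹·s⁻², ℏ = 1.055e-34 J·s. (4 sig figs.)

4.632e113 Pa

p_P = c⁷/(ℏG²)
  = 2.177e59 / 4.699e-55
  = 4.632e113 Pa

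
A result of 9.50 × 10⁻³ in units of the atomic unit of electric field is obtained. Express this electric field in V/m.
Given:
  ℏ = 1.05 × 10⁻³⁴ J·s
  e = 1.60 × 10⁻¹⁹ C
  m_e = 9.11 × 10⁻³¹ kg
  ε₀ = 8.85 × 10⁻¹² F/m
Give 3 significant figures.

One atomic unit of electric field: E_au = E_h/(e a₀) = m_e²e⁵/((4πε₀)³ℏ⁴) = 5.20 × 10¹¹ V/m.
9.50 × 10⁻³ × 5.20 × 10¹¹ V/m = 4.94 × 10⁹ V/m

4.94 × 10⁹ V/m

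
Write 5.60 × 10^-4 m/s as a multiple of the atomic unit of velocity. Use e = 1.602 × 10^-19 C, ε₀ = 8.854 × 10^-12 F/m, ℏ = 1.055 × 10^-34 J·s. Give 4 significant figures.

2.561 × 10^-10

atomic unit of velocity: v_au = e²/(4πε₀ℏ) = 2.186 × 10^6 m/s.
5.60 × 10^-4 / 2.186 × 10^6 = 2.561 × 10^-10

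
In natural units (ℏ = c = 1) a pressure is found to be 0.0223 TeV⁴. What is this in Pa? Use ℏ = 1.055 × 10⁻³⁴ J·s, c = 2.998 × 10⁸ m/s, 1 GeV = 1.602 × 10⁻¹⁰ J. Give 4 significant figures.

4.642 × 10⁴⁷ Pa

Pressure is [E]/[L]³ = [E]⁴/(ℏc)³.
1 GeV⁴ → 1/(ℏc)³ × (1 GeV in J)⁴ = 2.082 × 10³⁷ Pa.
Convert the energy scale: 0.0223 TeV⁴ = 2.23 × 10¹⁰ GeV⁴.
Result: 2.23 × 10¹⁰ × 2.082 × 10³⁷ = 4.642 × 10⁴⁷ Pa.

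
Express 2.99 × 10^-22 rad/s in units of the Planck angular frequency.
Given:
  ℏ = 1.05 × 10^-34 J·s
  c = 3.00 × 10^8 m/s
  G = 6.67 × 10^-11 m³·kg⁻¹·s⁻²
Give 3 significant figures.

Planck angular frequency: ω_P = √(c⁵/(ℏG)) = 1.86 × 10^43 rad/s.
2.99 × 10^-22 / 1.86 × 10^43 = 1.61 × 10^-65

1.61 × 10^-65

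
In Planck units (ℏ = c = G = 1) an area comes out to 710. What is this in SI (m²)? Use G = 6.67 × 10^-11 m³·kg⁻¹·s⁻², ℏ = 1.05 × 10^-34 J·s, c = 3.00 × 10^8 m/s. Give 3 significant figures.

One Planck area: A_P = ℏG/c³ = 2.59 × 10^-70 m².
710 × 2.59 × 10^-70 m² = 1.84 × 10^-67 m²

1.84 × 10^-67 m²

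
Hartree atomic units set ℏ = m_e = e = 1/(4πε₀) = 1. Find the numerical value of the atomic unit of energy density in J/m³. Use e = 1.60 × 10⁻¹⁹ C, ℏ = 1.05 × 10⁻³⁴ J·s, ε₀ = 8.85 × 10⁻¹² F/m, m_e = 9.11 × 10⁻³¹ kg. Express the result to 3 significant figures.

The unique combination of the constants set to 1 with dimensions of energy density is u_au = E_h/a₀³ = m_e⁴e¹⁰/((4πε₀)⁵ℏ⁸).
E_h = 4.38 × 10⁻¹⁸ J
a₀ = 5.26 × 10⁻¹¹ m
E_h/a₀³ = 3.01 × 10¹³ J/m³

3.01 × 10¹³ J/m³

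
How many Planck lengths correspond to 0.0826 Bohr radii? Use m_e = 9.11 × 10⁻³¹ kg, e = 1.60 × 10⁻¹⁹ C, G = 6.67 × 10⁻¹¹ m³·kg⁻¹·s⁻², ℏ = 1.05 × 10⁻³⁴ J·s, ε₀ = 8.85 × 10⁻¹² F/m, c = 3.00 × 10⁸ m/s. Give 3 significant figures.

2.70 × 10²³

Bohr radius: a₀ = 4πε₀ℏ²/(m_e e²) = 5.26 × 10⁻¹¹ m
Planck length: ℓ_P = √(ℏG/c³) = 1.61 × 10⁻³⁵ m
0.0826 × 5.26 × 10⁻¹¹ / 1.61 × 10⁻³⁵ = 2.70 × 10²³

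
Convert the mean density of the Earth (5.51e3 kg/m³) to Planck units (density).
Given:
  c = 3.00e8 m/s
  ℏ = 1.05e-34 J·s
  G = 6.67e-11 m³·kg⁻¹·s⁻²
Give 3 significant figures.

1.06e-93

Planck density: ρ_P = c⁵/(ℏG²) = 5.20e96 kg/m³.
5.51e3 / 5.20e96 = 1.06e-93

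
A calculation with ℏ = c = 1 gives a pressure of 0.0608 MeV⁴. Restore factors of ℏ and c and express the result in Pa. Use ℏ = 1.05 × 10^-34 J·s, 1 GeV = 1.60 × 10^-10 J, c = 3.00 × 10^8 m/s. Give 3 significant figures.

Pressure is [E]/[L]³ = [E]⁴/(ℏc)³.
1 GeV⁴ → 1/(ℏc)³ × (1 GeV in J)⁴ = 2.10 × 10^37 Pa.
Convert the energy scale: 0.0608 MeV⁴ = 6.08 × 10^-14 GeV⁴.
Result: 6.08 × 10^-14 × 2.10 × 10^37 = 1.27 × 10^24 Pa.

1.27 × 10^24 Pa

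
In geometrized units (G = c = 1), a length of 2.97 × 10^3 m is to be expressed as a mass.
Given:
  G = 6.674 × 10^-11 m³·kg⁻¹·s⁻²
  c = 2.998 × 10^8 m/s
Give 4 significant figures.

4.000 × 10^30 kg

Length → mass via c²/G.
2.97 × 10^3 m × (c²/G) = 4.000 × 10^30 kg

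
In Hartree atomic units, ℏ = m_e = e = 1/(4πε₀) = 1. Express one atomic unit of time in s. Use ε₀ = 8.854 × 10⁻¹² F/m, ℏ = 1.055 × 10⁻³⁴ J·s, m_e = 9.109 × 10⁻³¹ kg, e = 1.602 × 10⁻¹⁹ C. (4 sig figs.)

Dimensional analysis gives τ_au = (4πε₀)²ℏ³/(m_e e⁴).
E_h = 4.354 × 10⁻¹⁸ J
ℏ/E_h = 2.423 × 10⁻¹⁷ s

2.423 × 10⁻¹⁷ s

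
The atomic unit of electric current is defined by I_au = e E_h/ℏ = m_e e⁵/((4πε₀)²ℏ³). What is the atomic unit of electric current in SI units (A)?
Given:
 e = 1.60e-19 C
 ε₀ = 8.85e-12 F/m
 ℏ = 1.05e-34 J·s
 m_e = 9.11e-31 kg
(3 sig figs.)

I_au = e E_h/ℏ = m_e e⁵/((4πε₀)²ℏ³)
E_h = 4.38e-18 J
e·E_h/ℏ = 6.67e-3 A

6.67e-3 A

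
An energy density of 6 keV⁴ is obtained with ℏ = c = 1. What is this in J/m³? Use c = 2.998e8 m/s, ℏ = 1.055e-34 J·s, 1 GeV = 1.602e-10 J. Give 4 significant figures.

[E]/[L]³ = [E]⁴/(ℏc)³; restore (ℏc)⁻³.
1 GeV⁴ → 1/(ℏc)³ × (1 GeV in J)⁴ = 2.082e37 J/m³.
Convert the energy scale: 6 keV⁴ = 6.00e-24 GeV⁴.
Result: 6.00e-24 × 2.082e37 = 1.249e14 J/m³.

1.249e14 J/m³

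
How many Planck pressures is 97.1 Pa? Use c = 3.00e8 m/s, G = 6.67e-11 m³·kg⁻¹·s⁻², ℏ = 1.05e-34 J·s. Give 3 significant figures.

Planck pressure: p_P = c⁷/(ℏG²) = 4.68e113 Pa.
97.1 / 4.68e113 = 2.07e-112

2.07e-112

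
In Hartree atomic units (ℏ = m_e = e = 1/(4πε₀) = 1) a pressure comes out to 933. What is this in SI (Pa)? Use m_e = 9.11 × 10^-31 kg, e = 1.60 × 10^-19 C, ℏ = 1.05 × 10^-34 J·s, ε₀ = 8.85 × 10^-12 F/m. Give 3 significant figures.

One atomic unit of pressure: P_au = E_h/a₀³ = m_e⁴e¹⁰/((4πε₀)⁵ℏ⁸) = 3.01 × 10^13 Pa.
933 × 3.01 × 10^13 Pa = 2.81 × 10^16 Pa

2.81 × 10^16 Pa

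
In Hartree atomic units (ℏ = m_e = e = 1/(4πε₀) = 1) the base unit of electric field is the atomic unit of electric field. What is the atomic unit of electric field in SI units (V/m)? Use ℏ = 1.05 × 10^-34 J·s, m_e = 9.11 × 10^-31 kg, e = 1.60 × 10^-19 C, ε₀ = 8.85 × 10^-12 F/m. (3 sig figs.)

5.20 × 10^11 V/m

E_au = E_h/(e a₀) = m_e²e⁵/((4πε₀)³ℏ⁴)
E_h = 4.38 × 10^-18 J
a₀ = 5.26 × 10^-11 m
E_h/(e·a₀) = 5.20 × 10^11 V/m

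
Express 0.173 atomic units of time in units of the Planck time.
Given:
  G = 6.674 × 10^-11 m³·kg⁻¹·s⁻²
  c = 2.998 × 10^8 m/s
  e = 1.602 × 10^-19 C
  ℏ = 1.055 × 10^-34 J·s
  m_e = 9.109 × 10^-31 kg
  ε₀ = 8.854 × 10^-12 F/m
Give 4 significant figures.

atomic unit of time: τ_au = (4πε₀)²ℏ³/(m_e e⁴) = 2.423 × 10^-17 s
Planck time: t_P = √(ℏG/c⁵) = 5.392 × 10^-44 s
0.173 × 2.423 × 10^-17 / 5.392 × 10^-44 = 7.774 × 10^25

7.774 × 10^25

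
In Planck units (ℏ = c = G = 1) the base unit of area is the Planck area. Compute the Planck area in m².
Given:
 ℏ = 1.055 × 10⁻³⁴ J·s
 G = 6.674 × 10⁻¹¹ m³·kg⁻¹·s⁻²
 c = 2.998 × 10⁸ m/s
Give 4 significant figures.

2.613 × 10⁻⁷⁰ m²

A_P = ℏG/c³
  = 7.041 × 10⁻⁴⁵ / 2.695 × 10²⁵
  = 2.613 × 10⁻⁷⁰ m²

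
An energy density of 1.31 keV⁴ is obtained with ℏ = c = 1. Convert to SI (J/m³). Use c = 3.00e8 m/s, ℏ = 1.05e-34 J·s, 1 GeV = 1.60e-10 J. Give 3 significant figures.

[E]/[L]³ = [E]⁴/(ℏc)³; restore (ℏc)⁻³.
1 GeV⁴ → 1/(ℏc)³ × (1 GeV in J)⁴ = 2.10e37 J/m³.
Convert the energy scale: 1.31 keV⁴ = 1.31e-24 GeV⁴.
Result: 1.31e-24 × 2.10e37 = 2.75e13 J/m³.

2.75e13 J/m³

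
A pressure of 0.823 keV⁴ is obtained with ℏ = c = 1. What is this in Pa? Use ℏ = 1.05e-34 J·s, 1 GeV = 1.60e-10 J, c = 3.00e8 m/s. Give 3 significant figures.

Pressure is [E]/[L]³ = [E]⁴/(ℏc)³.
1 GeV⁴ → 1/(ℏc)³ × (1 GeV in J)⁴ = 2.10e37 Pa.
Convert the energy scale: 0.823 keV⁴ = 8.23e-25 GeV⁴.
Result: 8.23e-25 × 2.10e37 = 1.73e13 Pa.

1.73e13 Pa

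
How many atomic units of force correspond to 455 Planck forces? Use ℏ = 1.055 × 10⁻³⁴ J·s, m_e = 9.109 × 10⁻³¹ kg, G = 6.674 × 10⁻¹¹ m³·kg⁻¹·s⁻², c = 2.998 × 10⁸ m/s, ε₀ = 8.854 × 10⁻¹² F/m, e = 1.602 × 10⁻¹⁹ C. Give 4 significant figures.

6.700 × 10⁵³

Planck force: F_P = c⁴/G = 1.210 × 10⁴⁴ N
atomic unit of force: F_au = E_h/a₀ = m_e²e⁶/((4πε₀)³ℏ⁴) = 8.220 × 10⁻⁸ N
455 × 1.210 × 10⁴⁴ / 8.220 × 10⁻⁸ = 6.700 × 10⁵³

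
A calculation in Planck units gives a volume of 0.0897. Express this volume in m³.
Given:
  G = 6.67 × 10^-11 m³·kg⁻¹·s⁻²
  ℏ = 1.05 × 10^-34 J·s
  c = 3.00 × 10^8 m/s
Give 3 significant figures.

One Planck volume: V_P = (ℏG/c³)^(3/2) = 4.18 × 10^-105 m³.
0.0897 × 4.18 × 10^-105 m³ = 3.75 × 10^-106 m³

3.75 × 10^-106 m³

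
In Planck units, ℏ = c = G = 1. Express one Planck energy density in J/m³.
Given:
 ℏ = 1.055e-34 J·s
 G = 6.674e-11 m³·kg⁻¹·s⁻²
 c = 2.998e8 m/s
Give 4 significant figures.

From ℏ = c = G = 1 the energy density scale is u_P = c⁷/(ℏG²).
  = 2.177e59 / 4.699e-55
  = 4.632e113 J/m³

4.632e113 J/m³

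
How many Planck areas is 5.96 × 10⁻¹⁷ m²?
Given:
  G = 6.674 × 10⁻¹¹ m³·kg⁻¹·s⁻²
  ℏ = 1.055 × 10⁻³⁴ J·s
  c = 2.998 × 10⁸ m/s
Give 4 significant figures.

2.281 × 10⁵³

Planck area: A_P = ℏG/c³ = 2.613 × 10⁻⁷⁰ m².
5.96 × 10⁻¹⁷ / 2.613 × 10⁻⁷⁰ = 2.281 × 10⁵³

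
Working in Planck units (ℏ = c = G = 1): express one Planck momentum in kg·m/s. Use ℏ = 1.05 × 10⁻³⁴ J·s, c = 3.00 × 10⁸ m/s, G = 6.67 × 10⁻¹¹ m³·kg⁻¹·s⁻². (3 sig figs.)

Dimensional analysis gives p_P = √(ℏc³/G).
  = √(42.5)
  = 6.52 kg·m/s

6.52 kg·m/s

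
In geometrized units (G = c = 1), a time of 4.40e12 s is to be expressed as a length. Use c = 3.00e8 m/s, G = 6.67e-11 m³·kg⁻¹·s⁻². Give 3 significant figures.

Time → length via c.
4.40e12 s × (c) = 1.32e21 m

1.32e21 m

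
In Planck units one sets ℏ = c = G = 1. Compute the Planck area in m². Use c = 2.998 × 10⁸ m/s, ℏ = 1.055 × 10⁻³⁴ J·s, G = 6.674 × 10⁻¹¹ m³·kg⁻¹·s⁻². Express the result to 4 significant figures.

A_P = ℏG/c³
  = 7.041 × 10⁻⁴⁵ / 2.695 × 10²⁵
  = 2.613 × 10⁻⁷⁰ m²

2.613 × 10⁻⁷⁰ m²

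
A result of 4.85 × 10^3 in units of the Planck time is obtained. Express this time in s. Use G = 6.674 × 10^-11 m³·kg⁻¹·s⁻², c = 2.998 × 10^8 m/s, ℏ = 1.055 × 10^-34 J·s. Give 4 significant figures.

2.615 × 10^-40 s

One Planck time: t_P = √(ℏG/c⁵) = 5.392 × 10^-44 s.
4.85 × 10^3 × 5.392 × 10^-44 s = 2.615 × 10^-40 s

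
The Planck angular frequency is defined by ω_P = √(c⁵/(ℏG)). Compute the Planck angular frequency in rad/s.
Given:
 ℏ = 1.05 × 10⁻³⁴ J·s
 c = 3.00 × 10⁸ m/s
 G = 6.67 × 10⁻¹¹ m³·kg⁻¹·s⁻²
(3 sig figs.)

1.86 × 10⁴³ rad/s

ω_P = √(c⁵/(ℏG))
  = √(3.47 × 10⁸⁶)
  = 1.86 × 10⁴³ rad/s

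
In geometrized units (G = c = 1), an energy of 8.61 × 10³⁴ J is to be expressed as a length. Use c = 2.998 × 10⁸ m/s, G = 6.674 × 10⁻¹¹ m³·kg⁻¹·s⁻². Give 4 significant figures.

Energy → length via G/c⁴.
8.61 × 10³⁴ J × (G/c⁴) = 7.113 × 10⁻¹⁰ m

7.113 × 10⁻¹⁰ m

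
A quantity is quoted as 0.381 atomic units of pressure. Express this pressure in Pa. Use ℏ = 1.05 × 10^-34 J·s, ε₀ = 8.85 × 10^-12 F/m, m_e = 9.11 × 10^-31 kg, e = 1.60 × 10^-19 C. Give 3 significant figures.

One atomic unit of pressure: P_au = E_h/a₀³ = m_e⁴e¹⁰/((4πε₀)⁵ℏ⁸) = 3.01 × 10^13 Pa.
0.381 × 3.01 × 10^13 Pa = 1.15 × 10^13 Pa

1.15 × 10^13 Pa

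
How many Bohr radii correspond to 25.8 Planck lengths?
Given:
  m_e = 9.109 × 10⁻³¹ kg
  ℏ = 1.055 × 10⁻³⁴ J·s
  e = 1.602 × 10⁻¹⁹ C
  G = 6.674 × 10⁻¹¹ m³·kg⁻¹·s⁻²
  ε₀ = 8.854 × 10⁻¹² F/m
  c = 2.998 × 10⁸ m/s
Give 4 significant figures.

Planck length: ℓ_P = √(ℏG/c³) = 1.616 × 10⁻³⁵ m
Bohr radius: a₀ = 4πε₀ℏ²/(m_e e²) = 5.297 × 10⁻¹¹ m
25.8 × 1.616 × 10⁻³⁵ / 5.297 × 10⁻¹¹ = 7.873 × 10⁻²⁴

7.873 × 10⁻²⁴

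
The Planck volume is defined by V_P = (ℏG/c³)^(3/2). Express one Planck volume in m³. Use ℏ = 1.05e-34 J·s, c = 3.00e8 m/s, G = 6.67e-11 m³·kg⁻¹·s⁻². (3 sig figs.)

V_P = (ℏG/c³)^(3/2)
  = √(1.75e-209)
  = 4.18e-105 m³

4.18e-105 m³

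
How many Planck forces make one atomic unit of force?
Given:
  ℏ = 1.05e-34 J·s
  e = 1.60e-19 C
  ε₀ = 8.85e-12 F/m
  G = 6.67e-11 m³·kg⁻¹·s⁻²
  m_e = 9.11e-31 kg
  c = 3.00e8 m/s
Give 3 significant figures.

6.86e-52

atomic unit of force: F_au = E_h/a₀ = m_e²e⁶/((4πε₀)³ℏ⁴) = 8.33e-8 N
Planck force: F_P = c⁴/G = 1.21e44 N
ratio = 8.33e-8 / 1.21e44 = 6.86e-52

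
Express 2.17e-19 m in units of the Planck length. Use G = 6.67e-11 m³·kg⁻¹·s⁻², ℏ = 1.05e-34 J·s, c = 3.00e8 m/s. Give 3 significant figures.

Planck length: ℓ_P = √(ℏG/c³) = 1.61e-35 m.
2.17e-19 / 1.61e-35 = 1.35e16

1.35e16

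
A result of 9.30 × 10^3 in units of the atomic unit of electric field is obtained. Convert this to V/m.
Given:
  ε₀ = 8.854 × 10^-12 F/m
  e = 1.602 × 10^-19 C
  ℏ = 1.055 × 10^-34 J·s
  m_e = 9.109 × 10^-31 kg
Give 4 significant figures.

One atomic unit of electric field: E_au = E_h/(e a₀) = m_e²e⁵/((4πε₀)³ℏ⁴) = 5.131 × 10^11 V/m.
9.30 × 10^3 × 5.131 × 10^11 V/m = 4.772 × 10^15 V/m

4.772 × 10^15 V/m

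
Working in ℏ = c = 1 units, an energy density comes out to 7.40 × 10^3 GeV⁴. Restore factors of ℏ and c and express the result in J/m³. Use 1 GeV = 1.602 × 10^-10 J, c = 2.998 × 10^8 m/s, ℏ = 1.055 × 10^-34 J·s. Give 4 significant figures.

[E]/[L]³ = [E]⁴/(ℏc)³; restore (ℏc)⁻³.
1 GeV⁴ → 1/(ℏc)³ × (1 GeV in J)⁴ = 2.082 × 10^37 J/m³.
Result: 7.40 × 10^3 × 2.082 × 10^37 = 1.540 × 10^41 J/m³.

1.540 × 10^41 J/m³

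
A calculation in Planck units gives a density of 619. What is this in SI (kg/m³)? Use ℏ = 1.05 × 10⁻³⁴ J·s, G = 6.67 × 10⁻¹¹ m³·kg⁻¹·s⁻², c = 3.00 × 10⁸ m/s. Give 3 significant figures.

One Planck density: ρ_P = c⁵/(ℏG²) = 5.20 × 10⁹⁶ kg/m³.
619 × 5.20 × 10⁹⁶ kg/m³ = 3.22 × 10⁹⁹ kg/m³

3.22 × 10⁹⁹ kg/m³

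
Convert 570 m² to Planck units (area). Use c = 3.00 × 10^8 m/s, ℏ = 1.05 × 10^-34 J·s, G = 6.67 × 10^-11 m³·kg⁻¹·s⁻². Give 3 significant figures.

2.20 × 10^72

Planck area: A_P = ℏG/c³ = 2.59 × 10^-70 m².
570 / 2.59 × 10^-70 = 2.20 × 10^72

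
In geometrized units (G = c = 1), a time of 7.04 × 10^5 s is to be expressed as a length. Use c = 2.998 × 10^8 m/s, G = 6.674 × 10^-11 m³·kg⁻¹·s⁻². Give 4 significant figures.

Time → length via c.
7.04 × 10^5 s × (c) = 2.111 × 10^14 m

2.111 × 10^14 m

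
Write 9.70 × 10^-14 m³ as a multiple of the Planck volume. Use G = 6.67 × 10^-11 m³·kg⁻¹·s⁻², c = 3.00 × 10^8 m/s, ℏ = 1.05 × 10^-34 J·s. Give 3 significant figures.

2.32 × 10^91

Planck volume: V_P = (ℏG/c³)^(3/2) = 4.18 × 10^-105 m³.
9.70 × 10^-14 / 4.18 × 10^-105 = 2.32 × 10^91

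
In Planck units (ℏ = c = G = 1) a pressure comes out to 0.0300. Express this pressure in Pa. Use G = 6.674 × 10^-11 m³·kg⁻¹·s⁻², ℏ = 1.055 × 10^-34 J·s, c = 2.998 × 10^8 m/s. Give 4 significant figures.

One Planck pressure: p_P = c⁷/(ℏG²) = 4.632 × 10^113 Pa.
0.0300 × 4.632 × 10^113 Pa = 1.390 × 10^112 Pa

1.390 × 10^112 Pa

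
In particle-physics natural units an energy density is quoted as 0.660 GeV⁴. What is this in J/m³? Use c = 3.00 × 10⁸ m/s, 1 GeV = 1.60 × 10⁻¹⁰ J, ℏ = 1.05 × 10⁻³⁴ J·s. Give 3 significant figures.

[E]/[L]³ = [E]⁴/(ℏc)³; restore (ℏc)⁻³.
1 GeV⁴ → 1/(ℏc)³ × (1 GeV in J)⁴ = 2.10 × 10³⁷ J/m³.
Result: 0.660 × 2.10 × 10³⁷ = 1.38 × 10³⁷ J/m³.

1.38 × 10³⁷ J/m³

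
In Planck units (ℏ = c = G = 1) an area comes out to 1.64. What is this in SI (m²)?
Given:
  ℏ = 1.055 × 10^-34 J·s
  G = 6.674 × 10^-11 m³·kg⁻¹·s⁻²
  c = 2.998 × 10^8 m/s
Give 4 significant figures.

One Planck area: A_P = ℏG/c³ = 2.613 × 10^-70 m².
1.64 × 2.613 × 10^-70 m² = 4.285 × 10^-70 m²

4.285 × 10^-70 m²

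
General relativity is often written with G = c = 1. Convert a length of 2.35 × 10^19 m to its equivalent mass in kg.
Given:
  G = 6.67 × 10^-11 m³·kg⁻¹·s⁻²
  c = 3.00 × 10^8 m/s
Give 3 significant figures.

3.17 × 10^46 kg

Length → mass via c²/G.
2.35 × 10^19 m × (c²/G) = 3.17 × 10^46 kg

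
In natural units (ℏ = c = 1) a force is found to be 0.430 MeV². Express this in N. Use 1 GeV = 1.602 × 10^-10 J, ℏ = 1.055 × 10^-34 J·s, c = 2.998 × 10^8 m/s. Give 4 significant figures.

Force is [E]/[L] = [E]²/(ℏc); restore (ℏc)⁻¹.
1 GeV² → 1/(ℏc) × (1 GeV in J)² = 8.114 × 10^5 N.
Convert the energy scale: 0.430 MeV² = 4.30 × 10^-7 GeV².
Result: 4.30 × 10^-7 × 8.114 × 10^5 = 0.3489 N.

0.3489 N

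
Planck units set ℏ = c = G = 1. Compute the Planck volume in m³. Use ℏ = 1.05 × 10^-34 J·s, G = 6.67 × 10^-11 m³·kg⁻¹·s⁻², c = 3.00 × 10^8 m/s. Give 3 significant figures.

The unique combination of the constants set to 1 with dimensions of volume is V_P = (ℏG/c³)^(3/2).
  = √(1.75 × 10^-209)
  = 4.18 × 10^-105 m³

4.18 × 10^-105 m³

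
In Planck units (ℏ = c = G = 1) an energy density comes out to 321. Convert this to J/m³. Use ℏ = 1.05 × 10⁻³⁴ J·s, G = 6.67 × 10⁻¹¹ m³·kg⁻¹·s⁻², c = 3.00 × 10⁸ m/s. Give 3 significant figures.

1.50 × 10¹¹⁶ J/m³

One Planck energy density: u_P = c⁷/(ℏG²) = 4.68 × 10¹¹³ J/m³.
321 × 4.68 × 10¹¹³ J/m³ = 1.50 × 10¹¹⁶ J/m³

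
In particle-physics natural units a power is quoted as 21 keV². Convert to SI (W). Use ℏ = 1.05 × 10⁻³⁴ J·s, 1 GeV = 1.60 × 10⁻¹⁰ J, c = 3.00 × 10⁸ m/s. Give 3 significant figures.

5.12 × 10³ W

Power is [E]/[T] = [E]²/ℏ.
1 GeV² → 1/ℏ × (1 GeV in J)² = 2.44 × 10¹⁴ W.
Convert the energy scale: 21 keV² = 2.10 × 10⁻¹¹ GeV².
Result: 2.10 × 10⁻¹¹ × 2.44 × 10¹⁴ = 5.12 × 10³ W.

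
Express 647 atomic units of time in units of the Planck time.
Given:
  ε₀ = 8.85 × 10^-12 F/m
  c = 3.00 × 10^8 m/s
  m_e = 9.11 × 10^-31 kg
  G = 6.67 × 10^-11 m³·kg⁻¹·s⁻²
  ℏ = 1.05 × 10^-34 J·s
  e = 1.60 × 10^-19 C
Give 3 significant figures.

2.89 × 10^29

atomic unit of time: τ_au = (4πε₀)²ℏ³/(m_e e⁴) = 2.40 × 10^-17 s
Planck time: t_P = √(ℏG/c⁵) = 5.37 × 10^-44 s
647 × 2.40 × 10^-17 / 5.37 × 10^-44 = 2.89 × 10^29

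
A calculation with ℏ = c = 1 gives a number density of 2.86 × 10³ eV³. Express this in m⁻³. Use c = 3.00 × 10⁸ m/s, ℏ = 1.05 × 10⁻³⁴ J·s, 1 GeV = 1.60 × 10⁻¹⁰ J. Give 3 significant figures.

3.75 × 10²³ m⁻³

Number density is [L]⁻³ = [E]³/(ℏc)³.
1 GeV³ → 1/(ℏc)³ × (1 GeV in J)³ = 1.31 × 10⁴⁷ m⁻³.
Convert the energy scale: 2.86 × 10³ eV³ = 2.86 × 10⁻²⁴ GeV³.
Result: 2.86 × 10⁻²⁴ × 1.31 × 10⁴⁷ = 3.75 × 10²³ m⁻³.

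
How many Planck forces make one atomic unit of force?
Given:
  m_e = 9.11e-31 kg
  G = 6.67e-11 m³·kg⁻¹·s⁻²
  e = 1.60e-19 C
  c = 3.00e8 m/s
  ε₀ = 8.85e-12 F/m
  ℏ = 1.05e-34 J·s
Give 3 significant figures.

atomic unit of force: F_au = E_h/a₀ = m_e²e⁶/((4πε₀)³ℏ⁴) = 8.33e-8 N
Planck force: F_P = c⁴/G = 1.21e44 N
ratio = 8.33e-8 / 1.21e44 = 6.86e-52

6.86e-52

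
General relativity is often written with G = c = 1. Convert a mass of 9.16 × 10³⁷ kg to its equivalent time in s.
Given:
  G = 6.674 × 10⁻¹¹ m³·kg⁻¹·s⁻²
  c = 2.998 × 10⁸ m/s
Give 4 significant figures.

226.9 s

Mass → time via G/c³.
9.16 × 10³⁷ kg × (G/c³) = 226.9 s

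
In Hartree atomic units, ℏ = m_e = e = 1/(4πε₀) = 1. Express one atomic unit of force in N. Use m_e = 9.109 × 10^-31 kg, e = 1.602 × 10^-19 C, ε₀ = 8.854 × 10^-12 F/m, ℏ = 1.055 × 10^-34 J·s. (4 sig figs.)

From ℏ = m_e = e = 1/(4πε₀) = 1 the force scale is F_au = E_h/a₀ = m_e²e⁶/((4πε₀)³ℏ⁴).
E_h = 4.354 × 10^-18 J
a₀ = 5.297 × 10^-11 m
E_h/a₀ = 8.220 × 10^-8 N

8.220 × 10^-8 N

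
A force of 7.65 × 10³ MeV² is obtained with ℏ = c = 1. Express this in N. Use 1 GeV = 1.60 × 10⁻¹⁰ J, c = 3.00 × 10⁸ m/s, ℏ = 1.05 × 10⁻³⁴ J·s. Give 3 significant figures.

6.22 × 10³ N

Force is [E]/[L] = [E]²/(ℏc); restore (ℏc)⁻¹.
1 GeV² → 1/(ℏc) × (1 GeV in J)² = 8.13 × 10⁵ N.
Convert the energy scale: 7.65 × 10³ MeV² = 7.65 × 10⁻³ GeV².
Result: 7.65 × 10⁻³ × 8.13 × 10⁵ = 6.22 × 10³ N.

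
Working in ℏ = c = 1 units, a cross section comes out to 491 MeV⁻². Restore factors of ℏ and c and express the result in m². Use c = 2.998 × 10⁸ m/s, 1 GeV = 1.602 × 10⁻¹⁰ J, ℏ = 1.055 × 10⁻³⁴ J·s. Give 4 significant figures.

1.914 × 10⁻²³ m²

Area is [L]² = [E]⁻²·(ℏc)²; restore (ℏc)².
1 GeV⁻² → (ℏc)² × (1 GeV in J)⁻² = 3.898 × 10⁻³² m².
Convert the energy scale: 491 MeV⁻² = 4.91 × 10⁸ GeV⁻².
Result: 4.91 × 10⁸ × 3.898 × 10⁻³² = 1.914 × 10⁻²³ m².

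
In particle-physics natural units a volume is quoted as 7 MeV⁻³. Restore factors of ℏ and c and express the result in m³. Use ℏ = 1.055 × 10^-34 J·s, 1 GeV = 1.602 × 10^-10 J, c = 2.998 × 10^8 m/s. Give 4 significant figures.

Volume is [L]³ = [E]⁻³·(ℏc)³.
1 GeV⁻³ → (ℏc)³ × (1 GeV in J)⁻³ = 7.696 × 10^-48 m³.
Convert the energy scale: 7 MeV⁻³ = 7.00 × 10^9 GeV⁻³.
Result: 7.00 × 10^9 × 7.696 × 10^-48 = 5.387 × 10^-38 m³.

5.387 × 10^-38 m³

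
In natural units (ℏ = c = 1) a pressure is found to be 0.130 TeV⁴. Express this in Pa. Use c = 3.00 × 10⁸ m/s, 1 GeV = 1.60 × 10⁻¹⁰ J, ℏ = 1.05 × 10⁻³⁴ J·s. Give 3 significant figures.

2.73 × 10⁴⁸ Pa

Pressure is [E]/[L]³ = [E]⁴/(ℏc)³.
1 GeV⁴ → 1/(ℏc)³ × (1 GeV in J)⁴ = 2.10 × 10³⁷ Pa.
Convert the energy scale: 0.130 TeV⁴ = 1.30 × 10¹¹ GeV⁴.
Result: 1.30 × 10¹¹ × 2.10 × 10³⁷ = 2.73 × 10⁴⁸ Pa.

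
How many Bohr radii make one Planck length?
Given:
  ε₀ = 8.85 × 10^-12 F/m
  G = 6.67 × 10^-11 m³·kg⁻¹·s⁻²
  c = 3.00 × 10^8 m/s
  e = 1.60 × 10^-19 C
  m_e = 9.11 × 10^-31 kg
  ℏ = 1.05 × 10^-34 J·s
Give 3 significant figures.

3.06 × 10^-25

Planck length: ℓ_P = √(ℏG/c³) = 1.61 × 10^-35 m
Bohr radius: a₀ = 4πε₀ℏ²/(m_e e²) = 5.26 × 10^-11 m
ratio = 1.61 × 10^-35 / 5.26 × 10^-11 = 3.06 × 10^-25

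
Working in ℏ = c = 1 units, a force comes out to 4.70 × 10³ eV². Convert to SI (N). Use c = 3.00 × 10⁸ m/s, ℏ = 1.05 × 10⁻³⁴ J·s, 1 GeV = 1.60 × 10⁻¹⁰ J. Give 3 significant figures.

3.82 × 10⁻⁹ N

Force is [E]/[L] = [E]²/(ℏc); restore (ℏc)⁻¹.
1 GeV² → 1/(ℏc) × (1 GeV in J)² = 8.13 × 10⁵ N.
Convert the energy scale: 4.70 × 10³ eV² = 4.70 × 10⁻¹⁵ GeV².
Result: 4.70 × 10⁻¹⁵ × 8.13 × 10⁵ = 3.82 × 10⁻⁹ N.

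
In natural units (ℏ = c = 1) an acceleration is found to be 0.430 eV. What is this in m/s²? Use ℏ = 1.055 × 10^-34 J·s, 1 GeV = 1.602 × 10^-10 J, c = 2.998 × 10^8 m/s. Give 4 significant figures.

1.958 × 10^23 m/s²

Acceleration is [L]/[T]² = c·[E]/ℏ.
1 GeV → c/ℏ × (1 GeV in J) = 4.552 × 10^32 m/s².
Convert the energy scale: 0.430 eV = 4.30 × 10^-10 GeV.
Result: 4.30 × 10^-10 × 4.552 × 10^32 = 1.958 × 10^23 m/s².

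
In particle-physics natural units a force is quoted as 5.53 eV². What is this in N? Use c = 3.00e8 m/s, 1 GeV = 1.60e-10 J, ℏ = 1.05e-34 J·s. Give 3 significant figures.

Force is [E]/[L] = [E]²/(ℏc); restore (ℏc)⁻¹.
1 GeV² → 1/(ℏc) × (1 GeV in J)² = 8.13e5 N.
Convert the energy scale: 5.53 eV² = 5.53e-18 GeV².
Result: 5.53e-18 × 8.13e5 = 4.49e-12 N.

4.49e-12 N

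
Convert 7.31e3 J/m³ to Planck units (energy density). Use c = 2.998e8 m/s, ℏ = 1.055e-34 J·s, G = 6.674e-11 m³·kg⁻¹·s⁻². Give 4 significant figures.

Planck energy density: u_P = c⁷/(ℏG²) = 4.632e113 J/m³.
7.31e3 / 4.632e113 = 1.578e-110

1.578e-110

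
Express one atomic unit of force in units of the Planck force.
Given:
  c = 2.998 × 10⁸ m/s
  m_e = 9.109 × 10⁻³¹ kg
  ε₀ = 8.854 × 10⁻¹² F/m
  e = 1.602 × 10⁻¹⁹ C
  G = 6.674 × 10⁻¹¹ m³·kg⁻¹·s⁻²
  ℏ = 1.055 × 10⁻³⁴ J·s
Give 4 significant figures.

6.791 × 10⁻⁵²

atomic unit of force: F_au = E_h/a₀ = m_e²e⁶/((4πε₀)³ℏ⁴) = 8.220 × 10⁻⁸ N
Planck force: F_P = c⁴/G = 1.210 × 10⁴⁴ N
ratio = 8.220 × 10⁻⁸ / 1.210 × 10⁴⁴ = 6.791 × 10⁻⁵²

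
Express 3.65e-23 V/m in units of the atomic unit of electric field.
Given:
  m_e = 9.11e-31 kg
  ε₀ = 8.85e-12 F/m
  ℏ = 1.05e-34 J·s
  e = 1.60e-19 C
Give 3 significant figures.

atomic unit of electric field: E_au = E_h/(e a₀) = m_e²e⁵/((4πε₀)³ℏ⁴) = 5.20e11 V/m.
3.65e-23 / 5.20e11 = 7.01e-35

7.01e-35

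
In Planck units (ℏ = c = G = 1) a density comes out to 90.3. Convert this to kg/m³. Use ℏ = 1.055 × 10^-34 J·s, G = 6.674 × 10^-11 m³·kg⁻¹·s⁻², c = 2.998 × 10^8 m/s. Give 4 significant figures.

One Planck density: ρ_P = c⁵/(ℏG²) = 5.154 × 10^96 kg/m³.
90.3 × 5.154 × 10^96 kg/m³ = 4.654 × 10^98 kg/m³

4.654 × 10^98 kg/m³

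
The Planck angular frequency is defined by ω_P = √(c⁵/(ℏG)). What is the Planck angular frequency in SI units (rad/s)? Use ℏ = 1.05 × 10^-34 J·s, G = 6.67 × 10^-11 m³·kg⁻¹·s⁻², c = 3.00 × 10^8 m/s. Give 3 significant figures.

ω_P = √(c⁵/(ℏG))
  = √(3.47 × 10^86)
  = 1.86 × 10^43 rad/s

1.86 × 10^43 rad/s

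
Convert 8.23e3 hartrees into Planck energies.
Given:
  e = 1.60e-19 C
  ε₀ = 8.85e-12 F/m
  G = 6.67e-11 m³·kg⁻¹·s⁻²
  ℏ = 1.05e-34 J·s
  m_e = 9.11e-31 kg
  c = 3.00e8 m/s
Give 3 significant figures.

1.84e-23

hartree: E_h = m_e e⁴/(4πε₀ℏ)² = 4.38e-18 J
Planck energy: E_P = √(ℏc⁵/G) = 1.96e9 J
8.23e3 × 4.38e-18 / 1.96e9 = 1.84e-23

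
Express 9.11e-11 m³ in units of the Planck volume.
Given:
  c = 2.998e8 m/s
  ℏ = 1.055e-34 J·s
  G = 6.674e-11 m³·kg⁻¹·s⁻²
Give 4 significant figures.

2.157e94

Planck volume: V_P = (ℏG/c³)^(3/2) = 4.224e-105 m³.
9.11e-11 / 4.224e-105 = 2.157e94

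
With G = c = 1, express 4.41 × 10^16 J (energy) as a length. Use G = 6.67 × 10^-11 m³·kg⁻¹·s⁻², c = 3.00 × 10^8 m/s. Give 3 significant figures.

Energy → length via G/c⁴.
4.41 × 10^16 J × (G/c⁴) = 3.63 × 10^-28 m

3.63 × 10^-28 m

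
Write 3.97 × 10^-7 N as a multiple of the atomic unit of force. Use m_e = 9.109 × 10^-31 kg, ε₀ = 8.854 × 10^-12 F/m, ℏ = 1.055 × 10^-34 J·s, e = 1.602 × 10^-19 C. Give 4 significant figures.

atomic unit of force: F_au = E_h/a₀ = m_e²e⁶/((4πε₀)³ℏ⁴) = 8.220 × 10^-8 N.
3.97 × 10^-7 / 8.220 × 10^-8 = 4.830

4.830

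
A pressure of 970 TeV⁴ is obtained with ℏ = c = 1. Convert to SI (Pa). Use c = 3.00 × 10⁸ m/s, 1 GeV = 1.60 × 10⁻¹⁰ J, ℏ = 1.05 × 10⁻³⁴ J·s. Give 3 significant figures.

Pressure is [E]/[L]³ = [E]⁴/(ℏc)³.
1 GeV⁴ → 1/(ℏc)³ × (1 GeV in J)⁴ = 2.10 × 10³⁷ Pa.
Convert the energy scale: 970 TeV⁴ = 9.70 × 10¹⁴ GeV⁴.
Result: 9.70 × 10¹⁴ × 2.10 × 10³⁷ = 2.03 × 10⁵² Pa.

2.03 × 10⁵² Pa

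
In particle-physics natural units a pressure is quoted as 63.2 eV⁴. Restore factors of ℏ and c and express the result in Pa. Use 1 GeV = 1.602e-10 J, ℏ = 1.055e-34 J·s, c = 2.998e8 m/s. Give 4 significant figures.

Pressure is [E]/[L]³ = [E]⁴/(ℏc)³.
1 GeV⁴ → 1/(ℏc)³ × (1 GeV in J)⁴ = 2.082e37 Pa.
Convert the energy scale: 63.2 eV⁴ = 6.32e-35 GeV⁴.
Result: 6.32e-35 × 2.082e37 = 1.316e3 Pa.

1.316e3 Pa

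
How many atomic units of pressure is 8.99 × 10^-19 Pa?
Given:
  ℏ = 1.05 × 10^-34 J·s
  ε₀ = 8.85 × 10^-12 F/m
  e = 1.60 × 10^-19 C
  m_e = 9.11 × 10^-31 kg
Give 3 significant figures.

2.98 × 10^-32

atomic unit of pressure: P_au = E_h/a₀³ = m_e⁴e¹⁰/((4πε₀)⁵ℏ⁸) = 3.01 × 10^13 Pa.
8.99 × 10^-19 / 3.01 × 10^13 = 2.98 × 10^-32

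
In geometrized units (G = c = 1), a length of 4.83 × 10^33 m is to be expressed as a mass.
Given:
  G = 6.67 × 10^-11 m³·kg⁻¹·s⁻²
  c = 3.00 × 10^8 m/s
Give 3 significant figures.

Length → mass via c²/G.
4.83 × 10^33 m × (c²/G) = 6.52 × 10^60 kg

6.52 × 10^60 kg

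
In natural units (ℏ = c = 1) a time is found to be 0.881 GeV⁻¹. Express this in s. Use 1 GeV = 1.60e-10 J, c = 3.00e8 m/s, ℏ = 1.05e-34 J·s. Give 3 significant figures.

A time is [E]⁻¹ in ℏ=c=1; restore one factor of ℏ.
1 GeV⁻¹ → ℏ × (1 GeV in J)⁻¹ = 6.56e-25 s.
Result: 0.881 × 6.56e-25 = 5.78e-25 s.

5.78e-25 s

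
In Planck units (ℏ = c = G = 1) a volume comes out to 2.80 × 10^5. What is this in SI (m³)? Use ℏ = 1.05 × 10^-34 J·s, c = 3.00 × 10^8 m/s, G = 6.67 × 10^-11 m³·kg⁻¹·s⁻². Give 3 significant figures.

1.17 × 10^-99 m³

One Planck volume: V_P = (ℏG/c³)^(3/2) = 4.18 × 10^-105 m³.
2.80 × 10^5 × 4.18 × 10^-105 m³ = 1.17 × 10^-99 m³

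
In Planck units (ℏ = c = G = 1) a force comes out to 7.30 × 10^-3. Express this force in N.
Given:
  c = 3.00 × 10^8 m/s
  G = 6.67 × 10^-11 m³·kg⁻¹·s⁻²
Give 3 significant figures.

One Planck force: F_P = c⁴/G = 1.21 × 10^44 N.
7.30 × 10^-3 × 1.21 × 10^44 N = 8.87 × 10^41 N

8.87 × 10^41 N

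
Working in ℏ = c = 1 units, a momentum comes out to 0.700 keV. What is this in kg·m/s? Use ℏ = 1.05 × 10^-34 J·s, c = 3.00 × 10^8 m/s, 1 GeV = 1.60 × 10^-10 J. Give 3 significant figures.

3.73 × 10^-25 kg·m/s

Momentum is [E]/c; divide by c.
1 GeV → 1/c × (1 GeV in J) = 5.33 × 10^-19 kg·m/s.
Convert the energy scale: 0.700 keV = 7.00 × 10^-7 GeV.
Result: 7.00 × 10^-7 × 5.33 × 10^-19 = 3.73 × 10^-25 kg·m/s.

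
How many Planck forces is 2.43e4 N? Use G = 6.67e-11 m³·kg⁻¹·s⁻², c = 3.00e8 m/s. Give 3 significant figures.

2.00e-40

Planck force: F_P = c⁴/G = 1.21e44 N.
2.43e4 / 1.21e44 = 2.00e-40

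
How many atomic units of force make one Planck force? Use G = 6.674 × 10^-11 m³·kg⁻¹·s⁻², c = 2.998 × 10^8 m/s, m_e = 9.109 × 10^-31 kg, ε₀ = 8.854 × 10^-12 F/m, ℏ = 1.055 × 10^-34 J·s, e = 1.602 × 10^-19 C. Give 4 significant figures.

Planck force: F_P = c⁴/G = 1.210 × 10^44 N
atomic unit of force: F_au = E_h/a₀ = m_e²e⁶/((4πε₀)³ℏ⁴) = 8.220 × 10^-8 N
ratio = 1.210 × 10^44 / 8.220 × 10^-8 = 1.473 × 10^51

1.473 × 10^51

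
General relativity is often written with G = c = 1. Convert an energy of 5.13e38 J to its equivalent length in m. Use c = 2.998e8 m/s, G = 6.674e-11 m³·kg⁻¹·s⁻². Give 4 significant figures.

4.238e-6 m

Energy → length via G/c⁴.
5.13e38 J × (G/c⁴) = 4.238e-6 m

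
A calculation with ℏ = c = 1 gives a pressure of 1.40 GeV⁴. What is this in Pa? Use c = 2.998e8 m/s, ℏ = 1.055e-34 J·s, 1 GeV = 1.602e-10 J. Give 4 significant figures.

2.914e37 Pa

Pressure is [E]/[L]³ = [E]⁴/(ℏc)³.
1 GeV⁴ → 1/(ℏc)³ × (1 GeV in J)⁴ = 2.082e37 Pa.
Result: 1.40 × 2.082e37 = 2.914e37 Pa.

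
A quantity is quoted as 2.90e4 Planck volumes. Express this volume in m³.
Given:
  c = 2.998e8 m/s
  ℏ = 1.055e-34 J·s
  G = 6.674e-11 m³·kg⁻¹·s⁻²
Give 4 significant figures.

1.225e-100 m³

One Planck volume: V_P = (ℏG/c³)^(3/2) = 4.224e-105 m³.
2.90e4 × 4.224e-105 m³ = 1.225e-100 m³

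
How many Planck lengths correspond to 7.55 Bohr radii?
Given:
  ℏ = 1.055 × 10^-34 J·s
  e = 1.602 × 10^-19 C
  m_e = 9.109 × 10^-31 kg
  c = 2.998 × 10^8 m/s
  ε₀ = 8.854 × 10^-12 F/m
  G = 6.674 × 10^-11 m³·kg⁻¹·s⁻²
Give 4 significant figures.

Bohr radius: a₀ = 4πε₀ℏ²/(m_e e²) = 5.297 × 10^-11 m
Planck length: ℓ_P = √(ℏG/c³) = 1.616 × 10^-35 m
7.55 × 5.297 × 10^-11 / 1.616 × 10^-35 = 2.474 × 10^25

2.474 × 10^25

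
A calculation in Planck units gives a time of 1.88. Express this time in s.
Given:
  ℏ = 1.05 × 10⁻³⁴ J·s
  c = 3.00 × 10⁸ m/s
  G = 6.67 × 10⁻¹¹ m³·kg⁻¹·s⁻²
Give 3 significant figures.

1.01 × 10⁻⁴³ s

One Planck time: t_P = √(ℏG/c⁵) = 5.37 × 10⁻⁴⁴ s.
1.88 × 5.37 × 10⁻⁴⁴ s = 1.01 × 10⁻⁴³ s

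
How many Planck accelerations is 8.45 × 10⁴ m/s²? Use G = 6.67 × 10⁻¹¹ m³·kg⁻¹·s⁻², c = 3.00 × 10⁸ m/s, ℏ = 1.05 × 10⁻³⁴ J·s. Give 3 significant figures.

Planck acceleration: a_P = √(c⁷/(ℏG)) = 5.59 × 10⁵¹ m/s².
8.45 × 10⁴ / 5.59 × 10⁵¹ = 1.51 × 10⁻⁴⁷

1.51 × 10⁻⁴⁷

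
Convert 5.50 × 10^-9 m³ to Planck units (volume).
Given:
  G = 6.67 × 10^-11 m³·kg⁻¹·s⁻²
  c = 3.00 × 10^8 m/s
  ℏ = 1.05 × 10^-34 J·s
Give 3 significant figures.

Planck volume: V_P = (ℏG/c³)^(3/2) = 4.18 × 10^-105 m³.
5.50 × 10^-9 / 4.18 × 10^-105 = 1.32 × 10^96

1.32 × 10^96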